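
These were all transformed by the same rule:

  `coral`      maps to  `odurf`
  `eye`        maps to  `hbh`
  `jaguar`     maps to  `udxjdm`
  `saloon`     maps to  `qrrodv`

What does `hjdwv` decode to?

The word is reversed, then every letter is shifted forward by 3.
Undoing it on hjdwv: shift back: h−3=e, j−3=g, d−3=a, w−3=t, v−3=s → egats; then reverse → stage.

stage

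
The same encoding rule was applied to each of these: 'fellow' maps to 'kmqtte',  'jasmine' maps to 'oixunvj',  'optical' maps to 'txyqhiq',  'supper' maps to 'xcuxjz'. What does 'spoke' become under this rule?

xxtsj

A repeating key of period 2 is used — shifts +5, +8 over and over.
For spoke: s+5=x, p+8=x, o+5=t, k+8=s, e+5=j.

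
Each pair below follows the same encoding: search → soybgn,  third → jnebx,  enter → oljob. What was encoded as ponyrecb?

behavior

Each letter's alphabet position (a=0..z=25) is mapped through 17·x+24 mod 26 — an affine cipher.
Decoding ponyrecb: p(15)→23·(15−24)≡1=b; o(14)→23·(14−24)≡4=e; n(13)→23·(13−24)≡7=h; y(24)→23·(24−24)≡0=a; r(17)→23·(17−24)≡21=v; e(4)→23·(4−24)≡8=i; c(2)→23·(2−24)≡14=o; b(1)→23·(1−24)≡17=r (all mod 26).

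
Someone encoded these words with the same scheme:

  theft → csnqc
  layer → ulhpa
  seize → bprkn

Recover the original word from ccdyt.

Shifts by position in theft: pos 0: t→c (+9), pos 1: h→s (+11), pos 2: e→n (+9), pos 3: f→q (+11) — repeating every 2. A repeating key of period 2 is used — shifts +9, +11 over and over.
Undoing it on ccdyt: c−9=t, c−11=r, d−9=u, y−11=n, t−9=k.

trunk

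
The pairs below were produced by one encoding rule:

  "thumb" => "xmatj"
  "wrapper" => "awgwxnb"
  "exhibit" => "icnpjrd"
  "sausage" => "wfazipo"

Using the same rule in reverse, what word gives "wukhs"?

In thumb: t→x is +4, h→m is +5, u→a is +6, m→t is +7 — the shift increases by 1 each position. Each letter shifts forward by (position + 4), i.e. 4, 5, 6, … — the shift grows by one for each successive letter.
Decoding wukhs: w−4=s, u−5=p, k−6=e, h−7=a, s−8=k.

speak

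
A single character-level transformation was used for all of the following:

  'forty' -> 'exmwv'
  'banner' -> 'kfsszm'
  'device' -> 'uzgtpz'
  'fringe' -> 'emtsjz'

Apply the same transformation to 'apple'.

fcciz

f(5)→e(4) and o(14)→x(23) fit y≡5x+5 (mod 26); the inverse of 5 mod 26 is 21. Treating letters as 0–25, the rule is x ↦ 5x + 5 (mod 26).
For apple: a(0)→5·0+5≡5=f; p(15)→5·15+5≡2=c; p(15)→5·15+5≡2=c; l(11)→5·11+5≡8=i; e(4)→5·4+5≡25=z (all mod 26).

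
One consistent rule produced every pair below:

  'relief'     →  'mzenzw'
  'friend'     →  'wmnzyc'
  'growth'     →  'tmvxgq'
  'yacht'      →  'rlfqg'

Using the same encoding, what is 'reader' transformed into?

mzlczm

r(17)→m(12) and e(4)→z(25) fit y≡23x+11 (mod 26); the inverse of 23 mod 26 is 17. Each letter's alphabet position (a=0..z=25) is mapped through 23·x+11 mod 26 — an affine cipher.
For reader: r(17)→23·17+11≡12=m; e(4)→23·4+11≡25=z; a(0)→23·0+11≡11=l; d(3)→23·3+11≡2=c; e(4)→23·4+11≡25=z; r(17)→23·17+11≡12=m (all mod 26).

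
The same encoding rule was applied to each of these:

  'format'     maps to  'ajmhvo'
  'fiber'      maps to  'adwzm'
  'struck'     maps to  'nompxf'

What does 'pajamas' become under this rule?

kvevhvn

Compare letters: f→a is +21, o→j is +21, r→m is +21 — a constant shift. Each letter is shifted forward by 21 in the alphabet (a Caesar shift of +21).
For pajamas: p+21=k, a+21=v, j+21=e, a+21=v, m+21=h, a+21=v, s+21=n.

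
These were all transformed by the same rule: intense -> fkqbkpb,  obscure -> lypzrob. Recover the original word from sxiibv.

Compare letters: i→f is +23, n→k is +23, t→q is +23 — a constant shift. This is a Caesar cipher with shift 23.
Decoding sxiibv: s−23=v, x−23=a, i−23=l, i−23=l, b−23=e, v−23=y.

valley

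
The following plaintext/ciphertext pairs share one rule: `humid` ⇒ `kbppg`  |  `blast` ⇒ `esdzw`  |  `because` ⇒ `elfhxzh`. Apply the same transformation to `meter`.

plwlu

Shifts by position in humid: pos 0: h→k (+3), pos 1: u→b (+7), pos 2: m→p (+3), pos 3: i→p (+7) — repeating every 2. It's a Vigenère-style cipher with numeric key [3,7]: position i shifts by key[i mod 2].
Applying it to meter: m+3=p, e+7=l, t+3=w, e+7=l, r+3=u.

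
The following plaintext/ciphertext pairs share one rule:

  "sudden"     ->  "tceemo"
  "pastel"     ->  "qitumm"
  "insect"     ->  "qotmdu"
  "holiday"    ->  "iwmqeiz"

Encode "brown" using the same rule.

cswxo

The shift depends on letter class: consonant s→t is +1, but vowel u→c is +8. Two shifts are in play — +8 for a/e/i/o/u, +1 for every other letter.
For brown: b(cons)+1=c, r(cons)+1=s, o(vowel)+8=w, w(cons)+1=x, n(cons)+1=o.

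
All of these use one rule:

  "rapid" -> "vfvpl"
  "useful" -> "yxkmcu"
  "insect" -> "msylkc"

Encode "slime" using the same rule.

wqotm

Letter i (0-indexed) is shifted by i+4, so successive shifts are 4, 5, 6, ….
Applying it to slime: s+4=w, l+5=q, i+6=o, m+7=t, e+8=m.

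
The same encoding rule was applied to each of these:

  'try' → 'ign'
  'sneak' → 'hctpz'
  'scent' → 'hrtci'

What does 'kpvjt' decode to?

vague

Compare letters: t→i is +15, r→g is +15, y→n is +15 — a constant shift. Each letter is shifted forward by 15 in the alphabet (a Caesar shift of +15).
Reversing it on kpvjt: k−15=v, p−15=a, v−15=g, j−15=u, t−15=e.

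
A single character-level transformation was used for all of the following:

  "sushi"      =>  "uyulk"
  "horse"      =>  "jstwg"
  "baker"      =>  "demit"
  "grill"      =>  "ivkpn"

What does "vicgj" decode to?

Shifts by position in sushi: pos 0: s→u (+2), pos 1: u→y (+4), pos 2: s→u (+2), pos 3: h→l (+4) — repeating every 2. The shifts repeat in a cycle of length 2: positions 0,1,… shift by +2, +4, then the pattern repeats.
Decoding vicgj: v−2=t, i−4=e, c−2=a, g−4=c, j−2=h.

teach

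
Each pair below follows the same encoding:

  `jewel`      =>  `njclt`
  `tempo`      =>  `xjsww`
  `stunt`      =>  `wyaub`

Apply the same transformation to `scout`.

whubb

Each letter shifts forward by (position + 4), i.e. 4, 5, 6, … — the shift grows by one for each successive letter.
For scout: s+4=w, c+5=h, o+6=u, u+7=b, t+8=b.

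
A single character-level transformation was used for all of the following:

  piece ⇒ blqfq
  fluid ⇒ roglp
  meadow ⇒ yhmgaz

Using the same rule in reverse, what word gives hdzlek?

vanish

Shifts by position in piece: pos 0: p→b (+12), pos 1: i→l (+3), pos 2: e→q (+12), pos 3: c→f (+3) — repeating every 2. A repeating key of period 2 is used — shifts +12, +3 over and over.
Reversing it on hdzlek: h−12=v, d−3=a, z−12=n, l−3=i, e−12=s, k−3=h.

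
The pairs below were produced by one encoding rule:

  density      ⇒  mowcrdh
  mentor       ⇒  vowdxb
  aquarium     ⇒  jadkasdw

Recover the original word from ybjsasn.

prairie

Shifts by position in density: pos 0: d→m (+9), pos 1: e→o (+10), pos 2: n→w (+9), pos 3: s→c (+10) — repeating every 2. A repeating key of period 2 is used — shifts +9, +10 over and over.
Reversing it on ybjsasn: y−9=p, b−10=r, j−9=a, s−10=i, a−9=r, s−10=i, n−9=e.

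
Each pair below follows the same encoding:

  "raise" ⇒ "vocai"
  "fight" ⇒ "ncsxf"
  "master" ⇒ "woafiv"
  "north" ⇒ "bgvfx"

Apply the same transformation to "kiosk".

mcgam

r(17)→v(21) and a(0)→o(14) fit y≡5x+14 (mod 26); the inverse of 5 mod 26 is 21. Each letter's alphabet position (a=0..z=25) is mapped through 5·x+14 mod 26 — an affine cipher.
Applying it to kiosk: k(10)→5·10+14≡12=m; i(8)→5·8+14≡2=c; o(14)→5·14+14≡6=g; s(18)→5·18+14≡0=a; k(10)→5·10+14≡12=m (all mod 26).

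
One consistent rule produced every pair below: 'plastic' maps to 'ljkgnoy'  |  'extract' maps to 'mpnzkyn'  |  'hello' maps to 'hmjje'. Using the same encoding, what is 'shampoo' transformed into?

ghkqlee

p(15)→l(11) and l(11)→j(9) fit y≡7x+10 (mod 26); the inverse of 7 mod 26 is 15. Treating letters as 0–25, the rule is x ↦ 7x + 10 (mod 26).
For shampoo: s(18)→7·18+10≡6=g; h(7)→7·7+10≡7=h; a(0)→7·0+10≡10=k; m(12)→7·12+10≡16=q; p(15)→7·15+10≡11=l; o(14)→7·14+10≡4=e; o(14)→7·14+10≡4=e (all mod 26).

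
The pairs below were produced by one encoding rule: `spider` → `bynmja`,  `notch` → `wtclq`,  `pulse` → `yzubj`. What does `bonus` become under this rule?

ktwzb

The shift depends on letter class: consonant s→b is +9, but vowel i→n is +5. Vowels shift forward by 5 and consonants shift forward by 9.
For bonus: b(cons)+9=k, o(vowel)+5=t, n(cons)+9=w, u(vowel)+5=z, s(cons)+9=b.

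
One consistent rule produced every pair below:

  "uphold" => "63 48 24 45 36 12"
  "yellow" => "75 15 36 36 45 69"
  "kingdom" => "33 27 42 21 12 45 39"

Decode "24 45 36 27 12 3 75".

holiday

With a=1..z=26, the number is 3·pos.
Decoding 24 45 36 27 12 3 75: 24→(24−0)÷3=8=h, 45→(45−0)÷3=15=o, 36→(36−0)÷3=12=l, 27→(27−0)÷3=9=i, 12→(12−0)÷3=4=d, 3→(3−0)÷3=1=a, 75→(75−0)÷3=25=y.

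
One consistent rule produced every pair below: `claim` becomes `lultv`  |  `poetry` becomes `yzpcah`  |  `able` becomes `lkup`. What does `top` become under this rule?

czy

The shift depends on letter class: consonant c→l is +9, but vowel a→l is +11. Vowels shift forward by 11 and consonants shift forward by 9.
For top: t(cons)+9=c, o(vowel)+11=z, p(cons)+9=y.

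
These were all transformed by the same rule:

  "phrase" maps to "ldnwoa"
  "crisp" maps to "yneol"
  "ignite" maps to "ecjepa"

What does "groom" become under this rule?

Compare letters: p→l is +22, h→d is +22, r→n is +22 — a constant shift. This is a Caesar cipher with shift 22.
For groom: g+22=c, r+22=n, o+22=k, o+22=k, m+22=i.

cnkki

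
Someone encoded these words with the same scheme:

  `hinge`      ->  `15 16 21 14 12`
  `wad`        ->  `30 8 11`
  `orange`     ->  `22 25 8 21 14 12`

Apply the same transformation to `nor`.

21 22 25

h is letter #8 and maps to 15: an offset of 7. The number is (letter's place in the alphabet, a=1) + 7.
On nor: n=14→21, o=15→22, r=18→25.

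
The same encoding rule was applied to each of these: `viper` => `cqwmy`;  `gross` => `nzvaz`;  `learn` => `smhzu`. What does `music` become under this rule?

The shifts repeat in a cycle of length 2: positions 0,1,… shift by +7, +8, then the pattern repeats.
For music: m+7=t, u+8=c, s+7=z, i+8=q, c+7=j.

tczqj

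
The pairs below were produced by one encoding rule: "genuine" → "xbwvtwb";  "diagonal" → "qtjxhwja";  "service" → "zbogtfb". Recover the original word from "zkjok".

start

g(6)→x(23) and e(4)→b(1) fit y≡11x+9 (mod 26); the inverse of 11 mod 26 is 19. This is an affine cipher: with a=0,…,z=25, each position x becomes (11x+9) mod 26.
Reversing it on zkjok: z(25)→19·(25−9)≡18=s; k(10)→19·(10−9)≡19=t; j(9)→19·(9−9)≡0=a; o(14)→19·(14−9)≡17=r; k(10)→19·(10−9)≡19=t (all mod 26).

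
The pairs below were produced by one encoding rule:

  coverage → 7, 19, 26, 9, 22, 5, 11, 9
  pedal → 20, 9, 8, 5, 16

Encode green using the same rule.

11, 22, 9, 9, 18

c is letter #3 and maps to 7: an offset of 4. Letters become their 1-based position plus 4 (so a→5, b→6, …).
For green: g=7→11, r=18→22, e=5→9, e=5→9, n=14→18.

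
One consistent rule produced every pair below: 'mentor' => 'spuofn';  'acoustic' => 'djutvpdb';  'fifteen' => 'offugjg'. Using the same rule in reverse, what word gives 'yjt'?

The output letters match the input read backwards, each shifted +1: mentor reversed is rotnem. The word is reversed, then every letter is shifted forward by 1.
Reversing it on yjt: shift back: y−1=x, j−1=i, t−1=s → xis; then reverse → six.

six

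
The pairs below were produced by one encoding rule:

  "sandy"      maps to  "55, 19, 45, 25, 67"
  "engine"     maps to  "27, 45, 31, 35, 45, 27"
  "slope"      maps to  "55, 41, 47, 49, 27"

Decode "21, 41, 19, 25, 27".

blade

s(#19)→55 and a(#1)→19: differences scale by 2, so n = 2·pos + 17. Each letter becomes 2×(its alphabet position, a=1..z=26) + 17.
Undoing it on 21, 41, 19, 25, 27: 21→(21−17)÷2=2=b, 41→(41−17)÷2=12=l, 19→(19−17)÷2=1=a, 25→(25−17)÷2=4=d, 27→(27−17)÷2=5=e.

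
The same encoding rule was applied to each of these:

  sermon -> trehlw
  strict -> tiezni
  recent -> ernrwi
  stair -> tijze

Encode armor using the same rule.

Each letter's alphabet position (a=0..z=25) is mapped through 15·x+9 mod 26 — an affine cipher.
On armor: a(0)→15·0+9≡9=j; r(17)→15·17+9≡4=e; m(12)→15·12+9≡7=h; o(14)→15·14+9≡11=l; r(17)→15·17+9≡4=e (all mod 26).

jehle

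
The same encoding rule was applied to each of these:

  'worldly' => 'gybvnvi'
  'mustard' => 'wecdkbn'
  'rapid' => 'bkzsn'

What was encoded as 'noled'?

Compare letters: w→g is +10, o→y is +10, r→b is +10 — a constant shift. Each letter is shifted forward by 10 in the alphabet (a Caesar shift of +10).
Undoing it on noled: n−10=d, o−10=e, l−10=b, e−10=u, d−10=t.

debut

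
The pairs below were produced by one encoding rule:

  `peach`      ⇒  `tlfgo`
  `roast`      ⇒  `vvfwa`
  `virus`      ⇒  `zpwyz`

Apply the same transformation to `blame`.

Shifts by position in peach: pos 0: p→t (+4), pos 1: e→l (+7), pos 2: a→f (+5), pos 3: c→g (+4), pos 4: h→o (+7) — repeating every 3. The shifts repeat in a cycle of length 3: positions 0,1,… shift by +4, +7, +5, then the pattern repeats.
On blame: b+4=f, l+7=s, a+5=f, m+4=q, e+7=l.

fsfql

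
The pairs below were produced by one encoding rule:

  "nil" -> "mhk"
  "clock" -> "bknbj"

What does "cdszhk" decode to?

detail

Compare letters: n→m is +25, i→h is +25, l→k is +25 — a constant shift. Every letter moves 25 places later in the alphabet, wrapping around z→a.
Undoing it on cdszhk: c−25=d, d−25=e, s−25=t, z−25=a, h−25=i, k−25=l.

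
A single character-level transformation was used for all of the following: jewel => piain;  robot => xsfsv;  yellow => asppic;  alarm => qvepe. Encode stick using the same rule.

ogmxw

The output letters match the input read backwards, each shifted +4: jewel reversed is lewej. Two steps: reverse the string, then apply a Caesar shift of +4.
Applying it to stick: reverse → kcits; then shift: k+4=o, c+4=g, i+4=m, t+4=x, s+4=w.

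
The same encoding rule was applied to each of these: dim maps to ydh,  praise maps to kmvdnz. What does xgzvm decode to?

Compare letters: d→y is +21, i→d is +21, m→h is +21 — a constant shift. Every letter moves 21 places later in the alphabet, wrapping around z→a.
Reversing it on xgzvm: x−21=c, g−21=l, z−21=e, v−21=a, m−21=r.

clear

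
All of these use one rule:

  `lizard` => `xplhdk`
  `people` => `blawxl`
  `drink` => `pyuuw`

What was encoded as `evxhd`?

Shifts by position in lizard: pos 0: l→x (+12), pos 1: i→p (+7), pos 2: z→l (+12), pos 3: a→h (+7) — repeating every 2. A repeating key of period 2 is used — shifts +12, +7 over and over.
Reversing it on evxhd: e−12=s, v−7=o, x−12=l, h−7=a, d−12=r.

solar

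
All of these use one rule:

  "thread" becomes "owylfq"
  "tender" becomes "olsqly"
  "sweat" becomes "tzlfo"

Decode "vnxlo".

comet

t(19)→o(14) and h(7)→w(22) fit y≡21x+5 (mod 26); the inverse of 21 mod 26 is 5. This is an affine cipher: with a=0,…,z=25, each position x becomes (21x+5) mod 26.
Undoing it on vnxlo: v(21)→5·(21−5)≡2=c; n(13)→5·(13−5)≡14=o; x(23)→5·(23−5)≡12=m; l(11)→5·(11−5)≡4=e; o(14)→5·(14−5)≡19=t (all mod 26).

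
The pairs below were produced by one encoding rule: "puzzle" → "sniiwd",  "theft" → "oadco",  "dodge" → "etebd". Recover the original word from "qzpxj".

risky

Treating letters as 0–25, the rule is x ↦ 25x + 7 (mod 26).
Decoding qzpxj: q(16)→25·(16−7)≡17=r; z(25)→25·(25−7)≡8=i; p(15)→25·(15−7)≡18=s; x(23)→25·(23−7)≡10=k; j(9)→25·(9−7)≡24=y (all mod 26).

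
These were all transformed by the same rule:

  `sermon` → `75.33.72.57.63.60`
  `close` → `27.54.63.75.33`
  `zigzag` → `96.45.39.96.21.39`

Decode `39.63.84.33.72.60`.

s(#19)→75 and e(#5)→33: differences scale by 3, so n = 3·pos + 18. Each letter becomes 3×(its alphabet position, a=1..z=26) + 18.
Undoing it on 39.63.84.33.72.60: 39→(39−18)÷3=7=g, 63→(63−18)÷3=15=o, 84→(84−18)÷3=22=v, 33→(33−18)÷3=5=e, 72→(72−18)÷3=18=r, 60→(60−18)÷3=14=n.

govern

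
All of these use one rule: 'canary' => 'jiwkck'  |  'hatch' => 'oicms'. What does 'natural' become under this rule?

Letter i (0-indexed) is shifted by i+7, so successive shifts are 7, 8, 9, ….
For natural: n+7=u, a+8=i, t+9=c, u+10=e, r+11=c, a+12=m, l+13=y.

uicecmy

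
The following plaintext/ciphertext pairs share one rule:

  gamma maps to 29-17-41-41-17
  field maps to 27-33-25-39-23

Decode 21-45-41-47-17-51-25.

g(#7)→29 and a(#1)→17: differences scale by 2, so n = 2·pos + 15. Each letter becomes 2×(its alphabet position, a=1..z=26) + 15.
Decoding 21-45-41-47-17-51-25: 21→(21−15)÷2=3=c, 45→(45−15)÷2=15=o, 41→(41−15)÷2=13=m, 47→(47−15)÷2=16=p, 17→(17−15)÷2=1=a, 51→(51−15)÷2=18=r, 25→(25−15)÷2=5=e.

compare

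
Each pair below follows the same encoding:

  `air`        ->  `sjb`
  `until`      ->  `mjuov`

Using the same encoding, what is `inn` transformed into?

ooj

The output letters match the input read backwards, each shifted +1: air reversed is ria. Two steps: reverse the string, then apply a Caesar shift of +1.
For inn: reverse → nni; then shift: n+1=o, n+1=o, i+1=j.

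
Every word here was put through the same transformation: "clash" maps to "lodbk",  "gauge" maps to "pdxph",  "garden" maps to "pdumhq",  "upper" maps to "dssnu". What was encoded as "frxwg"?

A repeating key of period 3 is used — shifts +9, +3, +3 over and over.
Undoing it on frxwg: f−9=w, r−3=o, x−3=u, w−9=n, g−3=d.

wound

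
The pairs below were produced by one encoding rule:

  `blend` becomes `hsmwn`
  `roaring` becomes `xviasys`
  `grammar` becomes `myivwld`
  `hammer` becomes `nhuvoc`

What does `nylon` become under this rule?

Letter i (0-indexed) is shifted by i+6, so successive shifts are 6, 7, 8, ….
Applying it to nylon: n+6=t, y+7=f, l+8=t, o+9=x, n+10=x.

tftxx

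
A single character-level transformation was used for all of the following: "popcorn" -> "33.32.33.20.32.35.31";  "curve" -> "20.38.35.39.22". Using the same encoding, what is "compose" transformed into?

p is letter #16 and maps to 33: an offset of 17. Letters become their 1-based position plus 17 (so a→18, b→19, …).
Applying it to compose: c=3→20, o=15→32, m=13→30, p=16→33, o=15→32, s=19→36, e=5→22.

20.32.30.33.32.36.22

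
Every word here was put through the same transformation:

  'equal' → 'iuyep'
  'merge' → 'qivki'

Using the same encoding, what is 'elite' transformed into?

ipmxi

This is a Caesar cipher with shift 4.
For elite: e+4=i, l+4=p, i+4=m, t+4=x, e+4=i.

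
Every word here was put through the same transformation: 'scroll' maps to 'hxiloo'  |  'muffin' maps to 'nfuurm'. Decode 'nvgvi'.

Each pair mirrors across the alphabet (s↔h, c↔x, r↔i): positions sum to 25. This is the alphabet-reversal cipher (Atbash): a becomes z, b becomes y, etc.
Reversing it on nvgvi: n↔m, v↔e, g↔t, v↔e, i↔r.

meter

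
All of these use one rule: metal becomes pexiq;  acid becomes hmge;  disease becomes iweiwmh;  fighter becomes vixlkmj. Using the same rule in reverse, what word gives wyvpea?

walrus

The output letters match the input read backwards, each shifted +4: metal reversed is latem. Read the word backwards and shift each letter +4.
Reversing it on wyvpea: shift back: w−4=s, y−4=u, v−4=r, p−4=l, e−4=a, a−4=w → surlaw; then reverse → walrus.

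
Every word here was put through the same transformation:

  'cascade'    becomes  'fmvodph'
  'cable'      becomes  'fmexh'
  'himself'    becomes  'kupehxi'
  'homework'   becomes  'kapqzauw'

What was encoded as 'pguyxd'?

Shifts by position in cascade: pos 0: c→f (+3), pos 1: a→m (+12), pos 2: s→v (+3), pos 3: c→o (+12) — repeating every 2. A repeating key of period 2 is used — shifts +3, +12 over and over.
Reversing it on pguyxd: p−3=m, g−12=u, u−3=r, y−12=m, x−3=u, d−12=r.

murmur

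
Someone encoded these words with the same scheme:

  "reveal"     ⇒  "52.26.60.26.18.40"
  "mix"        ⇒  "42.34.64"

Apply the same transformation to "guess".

r(#18)→52 and e(#5)→26: differences scale by 2, so n = 2·pos + 16. Each letter becomes 2×(its alphabet position, a=1..z=26) + 16.
For guess: g=7→30, u=21→58, e=5→26, s=19→54, s=19→54.

30.58.26.54.54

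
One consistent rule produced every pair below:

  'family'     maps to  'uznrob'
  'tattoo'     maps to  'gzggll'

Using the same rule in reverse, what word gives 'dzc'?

Each pair mirrors across the alphabet (f↔u, a↔z, m↔n): positions sum to 25. Letters are reflected about the middle of the alphabet (position → 25−position): Atbash.
Decoding dzc: d↔w, z↔a, c↔x.

wax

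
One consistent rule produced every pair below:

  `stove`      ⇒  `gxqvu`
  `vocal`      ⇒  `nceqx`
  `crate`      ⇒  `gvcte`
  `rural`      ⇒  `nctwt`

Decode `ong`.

elm

The word is reversed, then every letter is shifted forward by 2.
Reversing it on ong: shift back: o−2=m, n−2=l, g−2=e → mle; then reverse → elm.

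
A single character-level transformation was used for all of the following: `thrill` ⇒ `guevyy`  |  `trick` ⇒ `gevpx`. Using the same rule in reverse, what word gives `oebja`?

brown

It's a constant shift of +13 (ROT13).
Undoing it on oebja: o−13=b, e−13=r, b−13=o, j−13=w, a−13=n.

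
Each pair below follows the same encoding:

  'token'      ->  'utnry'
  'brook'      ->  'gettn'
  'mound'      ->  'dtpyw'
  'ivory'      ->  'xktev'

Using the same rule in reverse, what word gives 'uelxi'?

t(19)→u(20) and o(14)→t(19) fit y≡21x+11 (mod 26); the inverse of 21 mod 26 is 5. This is an affine cipher: with a=0,…,z=25, each position x becomes (21x+11) mod 26.
Undoing it on uelxi: u(20)→5·(20−11)≡19=t; e(4)→5·(4−11)≡17=r; l(11)→5·(11−11)≡0=a; x(23)→5·(23−11)≡8=i; i(8)→5·(8−11)≡11=l (all mod 26).

trail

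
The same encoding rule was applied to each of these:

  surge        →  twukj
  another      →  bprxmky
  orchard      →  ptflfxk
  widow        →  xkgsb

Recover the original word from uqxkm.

tough

The shift increases by 1 at each position, starting from +1: 1, 2, 3, ….
Reversing it on uqxkm: u−1=t, q−2=o, x−3=u, k−4=g, m−5=h.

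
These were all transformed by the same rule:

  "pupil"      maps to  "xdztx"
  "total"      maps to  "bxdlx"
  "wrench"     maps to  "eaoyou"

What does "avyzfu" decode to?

In pupil: p→x is +8, u→d is +9, p→z is +10, i→t is +11 — the shift increases by 1 each position. Letter i (0-indexed) is shifted by i+8, so successive shifts are 8, 9, 10, ….
Reversing it on avyzfu: a−8=s, v−9=m, y−10=o, z−11=o, f−12=t, u−13=h.

smooth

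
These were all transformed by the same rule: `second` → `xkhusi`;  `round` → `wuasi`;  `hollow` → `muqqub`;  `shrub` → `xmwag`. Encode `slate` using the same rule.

Two shifts are in play — +6 for a/e/i/o/u, +5 for every other letter.
For slate: s(cons)+5=x, l(cons)+5=q, a(vowel)+6=g, t(cons)+5=y, e(vowel)+6=k.

xqgyk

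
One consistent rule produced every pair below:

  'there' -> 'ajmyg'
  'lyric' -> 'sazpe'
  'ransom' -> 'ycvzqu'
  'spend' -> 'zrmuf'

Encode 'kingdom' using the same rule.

Shifts by position in there: pos 0: t→a (+7), pos 1: h→j (+2), pos 2: e→m (+8), pos 3: r→y (+7), pos 4: e→g (+2) — repeating every 3. The shifts repeat in a cycle of length 3: positions 0,1,… shift by +7, +2, +8, then the pattern repeats.
On kingdom: k+7=r, i+2=k, n+8=v, g+7=n, d+2=f, o+8=w, m+7=t.

rkvnfwt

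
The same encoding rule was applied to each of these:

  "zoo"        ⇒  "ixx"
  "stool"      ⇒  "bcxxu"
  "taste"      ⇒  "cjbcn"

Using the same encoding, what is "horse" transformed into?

qxabn

It's a constant shift of +9 (ROT9).
Applying it to horse: h+9=q, o+9=x, r+9=a, s+9=b, e+9=n.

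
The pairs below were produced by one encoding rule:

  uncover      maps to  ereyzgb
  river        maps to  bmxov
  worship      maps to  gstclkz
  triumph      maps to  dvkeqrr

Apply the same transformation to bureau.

Shifts by position in uncover: pos 0: u→e (+10), pos 1: n→r (+4), pos 2: c→e (+2), pos 3: o→y (+10), pos 4: v→z (+4), pos 5: e→g (+2) — repeating every 3. It's a Vigenère-style cipher with numeric key [10,4,2]: position i shifts by key[i mod 3].
Applying it to bureau: b+10=l, u+4=y, r+2=t, e+10=o, a+4=e, u+2=w.

lytoew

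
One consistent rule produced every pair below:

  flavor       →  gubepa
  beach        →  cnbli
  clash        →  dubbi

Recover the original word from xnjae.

weird

Shifts by position in flavor: pos 0: f→g (+1), pos 1: l→u (+9), pos 2: a→b (+1), pos 3: v→e (+9) — repeating every 2. It's a Vigenère-style cipher with numeric key [1,9]: position i shifts by key[i mod 2].
Decoding xnjae: x−1=w, n−9=e, j−1=i, a−9=r, e−1=d.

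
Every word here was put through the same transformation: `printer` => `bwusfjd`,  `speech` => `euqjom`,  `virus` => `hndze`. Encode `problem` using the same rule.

bwagxjy

Shifts by position in printer: pos 0: p→b (+12), pos 1: r→w (+5), pos 2: i→u (+12), pos 3: n→s (+5) — repeating every 2. The shifts repeat in a cycle of length 2: positions 0,1,… shift by +12, +5, then the pattern repeats.
Applying it to problem: p+12=b, r+5=w, o+12=a, b+5=g, l+12=x, e+5=j, m+12=y.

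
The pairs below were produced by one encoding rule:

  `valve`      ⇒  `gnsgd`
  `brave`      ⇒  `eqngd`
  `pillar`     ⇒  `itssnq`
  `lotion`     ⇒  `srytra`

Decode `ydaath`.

tennis

v(21)→g(6) and a(0)→n(13) fit y≡17x+13 (mod 26); the inverse of 17 mod 26 is 23. Treating letters as 0–25, the rule is x ↦ 17x + 13 (mod 26).
Undoing it on ydaath: y(24)→23·(24−13)≡19=t; d(3)→23·(3−13)≡4=e; a(0)→23·(0−13)≡13=n; a(0)→23·(0−13)≡13=n; t(19)→23·(19−13)≡8=i; h(7)→23·(7−13)≡18=s (all mod 26).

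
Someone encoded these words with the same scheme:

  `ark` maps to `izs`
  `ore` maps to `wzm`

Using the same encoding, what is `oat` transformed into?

wib

Compare letters: a→i is +8, r→z is +8, k→s is +8 — a constant shift. It's a constant shift of +8 (ROT8).
For oat: o+8=w, a+8=i, t+8=b.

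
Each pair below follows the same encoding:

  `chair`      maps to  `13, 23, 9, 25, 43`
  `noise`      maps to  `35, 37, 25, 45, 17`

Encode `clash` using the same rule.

13, 31, 9, 45, 23

c(#3)→13 and h(#8)→23: differences scale by 2, so n = 2·pos + 7. The formula is n = 2×(alphabet index, a=1) + 7.
On clash: c=3→13, l=12→31, a=1→9, s=19→45, h=8→23.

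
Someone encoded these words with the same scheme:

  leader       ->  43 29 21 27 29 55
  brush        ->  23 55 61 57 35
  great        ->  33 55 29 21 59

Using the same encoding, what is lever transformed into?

l(#12)→43 and e(#5)→29: differences scale by 2, so n = 2·pos + 19. The formula is n = 2×(alphabet index, a=1) + 19.
For lever: l=12→43, e=5→29, v=22→63, e=5→29, r=18→55.

43 29 63 29 55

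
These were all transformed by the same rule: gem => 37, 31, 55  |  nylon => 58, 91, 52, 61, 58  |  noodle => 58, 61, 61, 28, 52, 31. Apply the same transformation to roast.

The formula is n = 3×(alphabet index, a=1) + 16.
Applying it to roast: r=18→70, o=15→61, a=1→19, s=19→73, t=20→76.

70, 61, 19, 73, 76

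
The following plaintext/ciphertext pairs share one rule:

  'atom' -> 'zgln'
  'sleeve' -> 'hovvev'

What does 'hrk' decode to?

Each pair mirrors across the alphabet (a↔z, t↔g, o↔l): positions sum to 25. Each letter is replaced by its mirror in the alphabet: a↔z, b↔y, c↔x, and so on (the Atbash cipher).
Undoing it on hrk: h↔s, r↔i, k↔p.

sip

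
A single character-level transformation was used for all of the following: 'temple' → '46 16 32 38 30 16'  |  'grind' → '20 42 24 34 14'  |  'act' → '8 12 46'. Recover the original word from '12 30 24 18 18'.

t(#20)→46 and e(#5)→16: differences scale by 2, so n = 2·pos + 6. The formula is n = 2×(alphabet index, a=1) + 6.
Undoing it on 12 30 24 18 18: 12→(12−6)÷2=3=c, 30→(30−6)÷2=12=l, 24→(24−6)÷2=9=i, 18→(18−6)÷2=6=f, 18→(18−6)÷2=6=f.

cliff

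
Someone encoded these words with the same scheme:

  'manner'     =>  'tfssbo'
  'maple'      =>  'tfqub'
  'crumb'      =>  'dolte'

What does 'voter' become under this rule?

m(12)→t(19) and a(0)→f(5) fit y≡25x+5 (mod 26); the inverse of 25 mod 26 is 25. This is an affine cipher: with a=0,…,z=25, each position x becomes (25x+5) mod 26.
On voter: v(21)→25·21+5≡10=k; o(14)→25·14+5≡17=r; t(19)→25·19+5≡12=m; e(4)→25·4+5≡1=b; r(17)→25·17+5≡14=o (all mod 26).

krmbo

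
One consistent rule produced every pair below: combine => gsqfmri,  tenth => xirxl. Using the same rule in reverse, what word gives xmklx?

Compare letters: c→g is +4, o→s is +4, m→q is +4 — a constant shift. Each letter is shifted forward by 4 in the alphabet (a Caesar shift of +4).
Decoding xmklx: x−4=t, m−4=i, k−4=g, l−4=h, x−4=t.

tight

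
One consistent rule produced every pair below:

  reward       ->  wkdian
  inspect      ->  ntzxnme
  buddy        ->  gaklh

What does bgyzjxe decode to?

Letter i (0-indexed) is shifted by i+5, so successive shifts are 5, 6, 7, ….
Undoing it on bgyzjxe: b−5=w, g−6=a, y−7=r, z−8=r, j−9=a, x−10=n, e−11=t.

warrant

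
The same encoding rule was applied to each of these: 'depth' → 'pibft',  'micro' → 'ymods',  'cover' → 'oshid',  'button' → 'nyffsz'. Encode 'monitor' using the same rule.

Two shifts are in play — +4 for a/e/i/o/u, +12 for every other letter.
Applying it to monitor: m(cons)+12=y, o(vowel)+4=s, n(cons)+12=z, i(vowel)+4=m, t(cons)+12=f, o(vowel)+4=s, r(cons)+12=d.

yszmfsd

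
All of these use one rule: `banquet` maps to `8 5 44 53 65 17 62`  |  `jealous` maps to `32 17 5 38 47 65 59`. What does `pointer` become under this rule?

50 47 29 44 62 17 56

b(#2)→8 and a(#1)→5: differences scale by 3, so n = 3·pos + 2. The formula is n = 3×(alphabet index, a=1) + 2.
For pointer: p=16→50, o=15→47, i=9→29, n=14→44, t=20→62, e=5→17, r=18→56.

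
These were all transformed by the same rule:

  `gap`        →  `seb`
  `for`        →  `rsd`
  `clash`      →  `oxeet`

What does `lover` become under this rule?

xshid

The shift depends on letter class: consonant g→s is +12, but vowel a→e is +4. Two shifts are in play — +4 for a/e/i/o/u, +12 for every other letter.
On lover: l(cons)+12=x, o(vowel)+4=s, v(cons)+12=h, e(vowel)+4=i, r(cons)+12=d.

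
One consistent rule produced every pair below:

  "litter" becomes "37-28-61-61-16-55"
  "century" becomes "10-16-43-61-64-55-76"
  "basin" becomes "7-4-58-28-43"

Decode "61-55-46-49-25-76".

trophy

l(#12)→37 and i(#9)→28: differences scale by 3, so n = 3·pos + 1. Each letter becomes 3×(its alphabet position, a=1..z=26) + 1.
Decoding 61-55-46-49-25-76: 61→(61−1)÷3=20=t, 55→(55−1)÷3=18=r, 46→(46−1)÷3=15=o, 49→(49−1)÷3=16=p, 25→(25−1)÷3=8=h, 76→(76−1)÷3=25=y.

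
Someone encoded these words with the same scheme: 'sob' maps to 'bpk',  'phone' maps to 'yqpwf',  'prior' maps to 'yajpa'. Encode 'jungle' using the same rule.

Vowels shift forward by 1 and consonants shift forward by 9.
For jungle: j(cons)+9=s, u(vowel)+1=v, n(cons)+9=w, g(cons)+9=p, l(cons)+9=u, e(vowel)+1=f.

svwpuf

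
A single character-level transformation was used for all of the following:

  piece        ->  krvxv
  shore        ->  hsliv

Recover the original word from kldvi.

Each letter is replaced by its mirror in the alphabet: a↔z, b↔y, c↔x, and so on (the Atbash cipher).
Undoing it on kldvi: k↔p, l↔o, d↔w, v↔e, i↔r.

power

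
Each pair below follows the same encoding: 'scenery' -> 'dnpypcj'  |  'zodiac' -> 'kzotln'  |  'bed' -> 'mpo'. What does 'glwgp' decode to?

valve

It's a constant shift of +11 (ROT11).
Undoing it on glwgp: g−11=v, l−11=a, w−11=l, g−11=v, p−11=e.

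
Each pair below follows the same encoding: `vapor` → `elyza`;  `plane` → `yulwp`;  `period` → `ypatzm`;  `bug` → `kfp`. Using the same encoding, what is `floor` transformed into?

The shift depends on letter class: consonant v→e is +9, but vowel a→l is +11. The rule splits by letter class: vowels +11, consonants +9.
Applying it to floor: f(cons)+9=o, l(cons)+9=u, o(vowel)+11=z, o(vowel)+11=z, r(cons)+9=a.

ouzza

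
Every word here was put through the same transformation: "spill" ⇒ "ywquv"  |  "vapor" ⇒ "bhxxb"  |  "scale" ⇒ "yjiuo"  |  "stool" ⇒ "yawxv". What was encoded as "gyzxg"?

arrow

In spill: s→y is +6, p→w is +7, i→q is +8, l→u is +9 — the shift increases by 1 each position. The shift increases by 1 at each position, starting from +6: 6, 7, 8, ….
Decoding gyzxg: g−6=a, y−7=r, z−8=r, x−9=o, g−10=w.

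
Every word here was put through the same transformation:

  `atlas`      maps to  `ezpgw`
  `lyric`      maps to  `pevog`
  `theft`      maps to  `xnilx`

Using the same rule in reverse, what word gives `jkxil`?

The shifts repeat in a cycle of length 2: positions 0,1,… shift by +4, +6, then the pattern repeats.
Reversing it on jkxil: j−4=f, k−6=e, x−4=t, i−6=c, l−4=h.

fetch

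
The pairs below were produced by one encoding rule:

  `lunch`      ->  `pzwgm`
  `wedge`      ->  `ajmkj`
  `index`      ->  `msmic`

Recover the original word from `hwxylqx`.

drought

It's a Vigenère-style cipher with numeric key [4,5,9]: position i shifts by key[i mod 3].
Undoing it on hwxylqx: h−4=d, w−5=r, x−9=o, y−4=u, l−5=g, q−9=h, x−4=t.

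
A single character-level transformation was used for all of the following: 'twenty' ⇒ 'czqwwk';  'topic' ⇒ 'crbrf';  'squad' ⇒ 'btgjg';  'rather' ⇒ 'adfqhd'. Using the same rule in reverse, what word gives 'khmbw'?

beast

The shifts repeat in a cycle of length 3: positions 0,1,… shift by +9, +3, +12, then the pattern repeats.
Undoing it on khmbw: k−9=b, h−3=e, m−12=a, b−9=s, w−3=t.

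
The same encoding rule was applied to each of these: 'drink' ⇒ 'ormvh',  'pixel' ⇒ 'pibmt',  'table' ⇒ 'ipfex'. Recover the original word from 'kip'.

The output letters match the input read backwards, each shifted +4: drink reversed is knird. The word is reversed, then every letter is shifted forward by 4.
Undoing it on kip: shift back: k−4=g, i−4=e, p−4=l → gel; then reverse → leg.

leg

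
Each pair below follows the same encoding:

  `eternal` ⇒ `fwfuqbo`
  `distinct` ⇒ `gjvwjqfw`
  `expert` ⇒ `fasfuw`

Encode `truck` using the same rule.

The shift depends on letter class: consonant t→w is +3, but vowel e→f is +1. Vowels shift forward by 1 and consonants shift forward by 3.
Applying it to truck: t(cons)+3=w, r(cons)+3=u, u(vowel)+1=v, c(cons)+3=f, k(cons)+3=n.

wuvfn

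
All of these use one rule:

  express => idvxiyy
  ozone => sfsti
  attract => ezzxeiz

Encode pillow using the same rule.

vmrrsc

The shift depends on letter class: consonant x→d is +6, but vowel e→i is +4. Two shifts are in play — +4 for a/e/i/o/u, +6 for every other letter.
On pillow: p(cons)+6=v, i(vowel)+4=m, l(cons)+6=r, l(cons)+6=r, o(vowel)+4=s, w(cons)+6=c.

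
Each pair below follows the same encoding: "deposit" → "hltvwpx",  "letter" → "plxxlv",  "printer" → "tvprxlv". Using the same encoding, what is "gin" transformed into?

The rule splits by letter class: vowels +7, consonants +4.
For gin: g(cons)+4=k, i(vowel)+7=p, n(cons)+4=r.

kpr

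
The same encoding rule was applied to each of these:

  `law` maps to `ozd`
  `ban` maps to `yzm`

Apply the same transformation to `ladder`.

ozwwvi

Each pair mirrors across the alphabet (l↔o, a↔z, w↔d): positions sum to 25. Letters are reflected about the middle of the alphabet (position → 25−position): Atbash.
Applying it to ladder: l↔o, a↔z, d↔w, d↔w, e↔v, r↔i.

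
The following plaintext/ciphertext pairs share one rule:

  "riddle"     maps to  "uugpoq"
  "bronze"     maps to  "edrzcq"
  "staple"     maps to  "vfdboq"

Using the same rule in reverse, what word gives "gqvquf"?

Shifts by position in riddle: pos 0: r→u (+3), pos 1: i→u (+12), pos 2: d→g (+3), pos 3: d→p (+12) — repeating every 2. It's a Vigenère-style cipher with numeric key [3,12]: position i shifts by key[i mod 2].
Undoing it on gqvquf: g−3=d, q−12=e, v−3=s, q−12=e, u−3=r, f−12=t.

desert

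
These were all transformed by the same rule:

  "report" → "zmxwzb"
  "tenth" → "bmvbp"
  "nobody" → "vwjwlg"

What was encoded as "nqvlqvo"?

Compare letters: r→z is +8, e→m is +8, p→x is +8 — a constant shift. This is a Caesar cipher with shift 8.
Decoding nqvlqvo: n−8=f, q−8=i, v−8=n, l−8=d, q−8=i, v−8=n, o−8=g.

finding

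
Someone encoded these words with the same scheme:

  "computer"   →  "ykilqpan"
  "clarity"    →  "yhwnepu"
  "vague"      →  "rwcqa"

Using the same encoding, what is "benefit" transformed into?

Compare letters: c→y is +22, o→k is +22, m→i is +22 — a constant shift. Each letter is shifted forward by 22 in the alphabet (a Caesar shift of +22).
Applying it to benefit: b+22=x, e+22=a, n+22=j, e+22=a, f+22=b, i+22=e, t+22=p.

xajabep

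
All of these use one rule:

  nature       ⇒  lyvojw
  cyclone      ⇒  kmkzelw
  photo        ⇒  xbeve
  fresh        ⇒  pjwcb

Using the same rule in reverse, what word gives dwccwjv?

dessert

n(13)→l(11) and a(0)→y(24) fit y≡19x+24 (mod 26); the inverse of 19 mod 26 is 11. This is an affine cipher: with a=0,…,z=25, each position x becomes (19x+24) mod 26.
Undoing it on dwccwjv: d(3)→11·(3−24)≡3=d; w(22)→11·(22−24)≡4=e; c(2)→11·(2−24)≡18=s; c(2)→11·(2−24)≡18=s; w(22)→11·(22−24)≡4=e; j(9)→11·(9−24)≡17=r; v(21)→11·(21−24)≡19=t (all mod 26).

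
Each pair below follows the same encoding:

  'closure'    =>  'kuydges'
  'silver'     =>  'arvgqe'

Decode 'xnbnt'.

In closure: c→k is +8, l→u is +9, o→y is +10, s→d is +11 — the shift increases by 1 each position. The shift increases by 1 at each position, starting from +8: 8, 9, 10, ….
Decoding xnbnt: x−8=p, n−9=e, b−10=r, n−11=c, t−12=h.

perch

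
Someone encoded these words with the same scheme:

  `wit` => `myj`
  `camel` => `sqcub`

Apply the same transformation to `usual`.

kikqb

Compare letters: w→m is +16, i→y is +16, t→j is +16 — a constant shift. Each letter is shifted forward by 16 in the alphabet (a Caesar shift of +16).
For usual: u+16=k, s+16=i, u+16=k, a+16=q, l+16=b.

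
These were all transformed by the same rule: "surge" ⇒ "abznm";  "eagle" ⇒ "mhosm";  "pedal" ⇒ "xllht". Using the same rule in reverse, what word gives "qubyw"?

intro

Shifts by position in surge: pos 0: s→a (+8), pos 1: u→b (+7), pos 2: r→z (+8), pos 3: g→n (+7) — repeating every 2. The shifts repeat in a cycle of length 2: positions 0,1,… shift by +8, +7, then the pattern repeats.
Reversing it on qubyw: q−8=i, u−7=n, b−8=t, y−7=r, w−8=o.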